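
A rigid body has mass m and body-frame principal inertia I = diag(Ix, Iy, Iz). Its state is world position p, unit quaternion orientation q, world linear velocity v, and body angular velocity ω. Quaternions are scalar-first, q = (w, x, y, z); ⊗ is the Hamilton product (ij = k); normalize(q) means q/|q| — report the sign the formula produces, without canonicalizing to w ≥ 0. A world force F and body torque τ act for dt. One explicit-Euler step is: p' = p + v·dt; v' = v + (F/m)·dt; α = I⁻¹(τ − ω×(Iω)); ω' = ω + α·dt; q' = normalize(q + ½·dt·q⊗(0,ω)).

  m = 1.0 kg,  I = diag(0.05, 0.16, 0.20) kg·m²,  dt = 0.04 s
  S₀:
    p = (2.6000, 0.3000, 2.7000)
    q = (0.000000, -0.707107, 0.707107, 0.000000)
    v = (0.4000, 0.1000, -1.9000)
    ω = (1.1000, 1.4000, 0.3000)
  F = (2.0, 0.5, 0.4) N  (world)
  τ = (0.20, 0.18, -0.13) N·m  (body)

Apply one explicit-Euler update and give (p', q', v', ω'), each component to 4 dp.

p' = (2.6160, 0.3040, 2.6240)
q' = (-0.0042, -0.7024, 0.7109, -0.0353)
v' = (0.4800, 0.1200, -1.8840)
ω' = (1.2466, 1.4574, 0.2401)

gyro term ω×Iω = (0.0168, -0.0495, 0.1694)
α = I⁻¹(τ − ω×Iω) = (3.6640, 1.4344, -1.4970)
ω' = ω + α·dt = (1.2466, 1.4574, 0.2401)
Hamilton product q⊗(0,ω) = (-0.2121321, 0.2121321, 0.2121321, -1.7677675)
q' = normalize(q + ½dt·q⊗(0,ω)) = (-0.0042, -0.7024, 0.7109, -0.0353)
new position p' = (2.6160, 0.3040, 2.6240)
new velocity v' = (0.4800, 0.1200, -1.8840)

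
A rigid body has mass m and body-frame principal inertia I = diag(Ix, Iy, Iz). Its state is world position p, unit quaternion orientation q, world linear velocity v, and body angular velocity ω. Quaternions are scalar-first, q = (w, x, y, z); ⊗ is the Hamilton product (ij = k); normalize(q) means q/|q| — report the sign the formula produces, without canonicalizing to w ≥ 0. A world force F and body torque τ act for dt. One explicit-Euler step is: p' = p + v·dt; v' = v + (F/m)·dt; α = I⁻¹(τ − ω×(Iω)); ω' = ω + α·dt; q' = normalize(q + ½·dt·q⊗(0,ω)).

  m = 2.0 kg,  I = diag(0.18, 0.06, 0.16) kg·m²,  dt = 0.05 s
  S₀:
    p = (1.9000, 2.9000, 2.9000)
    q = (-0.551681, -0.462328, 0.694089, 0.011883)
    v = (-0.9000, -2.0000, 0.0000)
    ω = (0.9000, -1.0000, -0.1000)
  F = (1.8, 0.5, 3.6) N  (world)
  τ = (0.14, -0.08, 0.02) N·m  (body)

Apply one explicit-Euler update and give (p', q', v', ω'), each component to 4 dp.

angular accel α = (0.7222, -1.3033, -0.5500)
ω + α·dt = (0.9361, -1.0652, -0.1275)
q⊗(0,ω) = (1.1113725, -0.5540388, 0.5161429, -0.1071840)
updated quaternion q' = (-0.5236, -0.4759, 0.7066, 0.0092)
linear accel F/m = (0.9000, 0.2500, 1.8000)
p' = p + v·dt = (1.8550, 2.8000, 2.9000)
new velocity v' = (-0.8550, -1.9875, 0.0900)

p' = (1.8550, 2.8000, 2.9000)
q' = (-0.5236, -0.4759, 0.7066, 0.0092)
v' = (-0.8550, -1.9875, 0.0900)
ω' = (0.9361, -1.0652, -0.1275)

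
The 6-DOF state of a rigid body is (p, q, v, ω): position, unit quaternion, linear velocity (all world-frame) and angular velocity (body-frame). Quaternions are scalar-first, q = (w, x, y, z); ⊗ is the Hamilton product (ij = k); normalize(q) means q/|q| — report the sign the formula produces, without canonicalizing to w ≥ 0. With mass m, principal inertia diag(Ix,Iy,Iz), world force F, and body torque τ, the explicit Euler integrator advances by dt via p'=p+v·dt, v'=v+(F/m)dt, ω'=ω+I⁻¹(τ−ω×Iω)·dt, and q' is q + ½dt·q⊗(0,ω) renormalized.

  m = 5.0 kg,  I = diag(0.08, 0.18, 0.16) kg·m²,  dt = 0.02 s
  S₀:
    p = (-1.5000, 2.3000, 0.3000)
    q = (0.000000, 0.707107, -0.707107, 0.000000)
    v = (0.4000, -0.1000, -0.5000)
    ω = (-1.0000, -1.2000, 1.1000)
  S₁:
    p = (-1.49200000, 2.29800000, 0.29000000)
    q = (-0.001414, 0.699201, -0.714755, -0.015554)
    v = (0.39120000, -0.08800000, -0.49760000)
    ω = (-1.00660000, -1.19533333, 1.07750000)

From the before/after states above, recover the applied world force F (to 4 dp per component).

F = (-2.2000, 3.0000, 0.6000)

velocity change Δv = (-0.00880000, 0.01200000, 0.00240000)
applied force F = (-2.2000, 3.0000, 0.6000)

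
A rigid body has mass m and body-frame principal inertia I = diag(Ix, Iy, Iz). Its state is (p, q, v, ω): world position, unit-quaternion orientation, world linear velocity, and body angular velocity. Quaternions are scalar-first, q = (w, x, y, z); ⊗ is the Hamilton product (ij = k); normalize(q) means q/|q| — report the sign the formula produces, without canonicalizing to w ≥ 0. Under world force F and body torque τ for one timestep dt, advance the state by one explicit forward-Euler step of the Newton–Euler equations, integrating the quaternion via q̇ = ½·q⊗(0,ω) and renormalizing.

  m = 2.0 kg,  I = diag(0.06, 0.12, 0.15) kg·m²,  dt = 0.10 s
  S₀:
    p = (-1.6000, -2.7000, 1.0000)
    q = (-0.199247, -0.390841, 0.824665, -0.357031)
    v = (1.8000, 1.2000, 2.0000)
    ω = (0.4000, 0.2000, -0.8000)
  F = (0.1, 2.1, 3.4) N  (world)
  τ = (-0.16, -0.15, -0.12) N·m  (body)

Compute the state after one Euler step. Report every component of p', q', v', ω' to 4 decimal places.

p' = (-1.4200, -2.5800, 1.2000)
q' = (-0.2137, -0.4238, 0.7991, -0.3691)
v' = (1.8050, 1.3050, 2.1700)
ω' = (0.1413, 0.0510, -0.8832)

linear accel F/m = (0.0500, 1.0500, 1.7000)
p' = p + v·dt = (-1.4200, -2.5800, 1.2000)
new velocity v' = (1.8050, 1.3050, 2.1700)
angular accel α = (-2.5867, -1.4900, -0.8320)
new body rate ω' = (0.1413, 0.0510, -0.8832)
2q̇ = q⊗(0,ω) = (-0.2942214, -0.6680246, -0.4953346, -0.2486366)
updated quaternion q' = (-0.2137, -0.4238, 0.7991, -0.3691)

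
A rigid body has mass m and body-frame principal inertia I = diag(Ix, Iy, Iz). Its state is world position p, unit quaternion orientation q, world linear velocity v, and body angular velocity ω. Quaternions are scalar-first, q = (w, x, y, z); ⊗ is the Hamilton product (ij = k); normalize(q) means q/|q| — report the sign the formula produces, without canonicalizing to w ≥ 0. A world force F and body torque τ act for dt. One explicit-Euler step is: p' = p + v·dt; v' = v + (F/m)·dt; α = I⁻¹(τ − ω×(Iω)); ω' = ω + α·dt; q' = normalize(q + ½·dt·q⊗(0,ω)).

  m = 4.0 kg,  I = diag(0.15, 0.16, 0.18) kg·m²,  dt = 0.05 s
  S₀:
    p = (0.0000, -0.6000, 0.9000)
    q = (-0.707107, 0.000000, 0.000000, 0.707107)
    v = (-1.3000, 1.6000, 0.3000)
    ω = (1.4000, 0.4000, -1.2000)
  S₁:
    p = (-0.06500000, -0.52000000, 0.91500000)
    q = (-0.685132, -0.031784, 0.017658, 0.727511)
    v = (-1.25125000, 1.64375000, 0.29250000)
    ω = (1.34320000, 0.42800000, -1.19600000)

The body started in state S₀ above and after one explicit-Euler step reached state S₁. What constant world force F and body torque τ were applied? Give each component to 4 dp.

Δv = v₁−v₀ = (0.04875000, 0.04375000, -0.00750000)
m·(v₁−v₀)/dt = (3.9000, 3.5000, -0.6000)
rate change Δω = (-0.05680000, 0.02800000, 0.00400000)
applied torque τ = (-0.1800, 0.1400, 0.0200)

F = (3.9000, 3.5000, -0.6000)
τ = (-0.1800, 0.1400, 0.0200)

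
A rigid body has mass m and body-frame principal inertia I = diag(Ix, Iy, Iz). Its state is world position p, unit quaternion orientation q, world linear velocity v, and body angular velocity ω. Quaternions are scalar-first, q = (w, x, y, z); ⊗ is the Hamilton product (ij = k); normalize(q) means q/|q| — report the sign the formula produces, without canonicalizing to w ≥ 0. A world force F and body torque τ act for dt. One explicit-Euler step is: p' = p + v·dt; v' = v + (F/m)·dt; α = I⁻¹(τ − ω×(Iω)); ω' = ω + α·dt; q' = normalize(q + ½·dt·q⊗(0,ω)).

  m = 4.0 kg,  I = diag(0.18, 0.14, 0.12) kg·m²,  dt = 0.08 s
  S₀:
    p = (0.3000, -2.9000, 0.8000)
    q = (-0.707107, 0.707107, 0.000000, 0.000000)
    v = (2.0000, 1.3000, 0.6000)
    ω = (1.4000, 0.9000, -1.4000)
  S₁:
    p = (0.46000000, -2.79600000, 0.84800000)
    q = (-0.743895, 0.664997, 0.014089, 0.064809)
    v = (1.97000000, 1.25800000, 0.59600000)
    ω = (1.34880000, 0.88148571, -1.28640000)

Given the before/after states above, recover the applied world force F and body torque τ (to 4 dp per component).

Δv = v₁−v₀ = (-0.03000000, -0.04200000, -0.00400000)
F = m·Δv/dt = (-1.5000, -2.1000, -0.2000)
Δω = ω₁−ω₀ = (-0.05120000, -0.01851429, 0.11360000)
precession coupling = (0.0252, -0.1176, -0.0504)
τ = I·(Δω/dt) + ω₀×(Iω₀) = (-0.0900, -0.1500, 0.1200)

F = (-1.5000, -2.1000, -0.2000)
τ = (-0.0900, -0.1500, 0.1200)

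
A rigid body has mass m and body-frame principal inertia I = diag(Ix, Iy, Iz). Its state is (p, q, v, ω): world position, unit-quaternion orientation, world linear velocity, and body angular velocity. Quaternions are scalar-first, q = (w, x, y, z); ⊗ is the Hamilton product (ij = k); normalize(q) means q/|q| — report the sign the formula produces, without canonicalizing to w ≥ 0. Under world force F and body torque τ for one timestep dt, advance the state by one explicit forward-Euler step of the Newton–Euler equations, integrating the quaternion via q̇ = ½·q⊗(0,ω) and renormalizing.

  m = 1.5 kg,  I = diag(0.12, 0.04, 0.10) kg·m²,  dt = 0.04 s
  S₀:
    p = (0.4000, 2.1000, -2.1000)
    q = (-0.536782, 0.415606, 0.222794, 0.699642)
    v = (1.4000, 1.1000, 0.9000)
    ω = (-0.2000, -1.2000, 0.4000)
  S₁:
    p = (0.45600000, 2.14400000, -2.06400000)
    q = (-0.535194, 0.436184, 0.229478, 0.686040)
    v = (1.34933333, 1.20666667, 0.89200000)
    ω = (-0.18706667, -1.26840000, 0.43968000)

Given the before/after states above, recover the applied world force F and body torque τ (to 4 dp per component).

F = (-1.9000, 4.0000, -0.3000)
τ = (0.0100, -0.0700, 0.0800)

Δv = v₁−v₀ = (-0.05066667, 0.10666667, -0.00800000)
applied force F = (-1.9000, 4.0000, -0.3000)
ω₁ − ω₀ = (0.01293333, -0.06840000, 0.03968000)
gyro term ω₀×Iω₀ = (-0.0288, -0.0016, -0.0192)
τ = I·(Δω/dt) + ω₀×(Iω₀) = (0.0100, -0.0700, 0.0800)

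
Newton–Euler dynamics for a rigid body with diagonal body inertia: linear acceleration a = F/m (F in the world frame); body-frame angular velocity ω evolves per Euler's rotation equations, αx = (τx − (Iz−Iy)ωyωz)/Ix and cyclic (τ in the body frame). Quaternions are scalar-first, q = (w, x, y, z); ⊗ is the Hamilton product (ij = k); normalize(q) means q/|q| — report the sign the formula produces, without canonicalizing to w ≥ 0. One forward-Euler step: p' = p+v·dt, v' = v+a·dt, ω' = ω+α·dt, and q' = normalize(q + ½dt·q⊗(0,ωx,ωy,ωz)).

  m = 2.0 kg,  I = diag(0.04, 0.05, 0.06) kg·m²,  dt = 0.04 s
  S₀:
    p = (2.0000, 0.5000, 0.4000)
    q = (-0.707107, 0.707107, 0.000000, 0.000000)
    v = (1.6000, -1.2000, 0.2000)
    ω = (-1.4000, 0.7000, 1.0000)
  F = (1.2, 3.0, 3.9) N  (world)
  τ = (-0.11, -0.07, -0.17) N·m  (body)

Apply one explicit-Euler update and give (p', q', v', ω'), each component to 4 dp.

a = F/m = (0.6000, 1.5000, 1.9500)
p + v·dt = (2.0640, 0.4520, 0.4080)
new velocity v' = (1.6240, -1.1400, 0.2780)
gyro term ω×Iω = (0.0070, 0.0280, -0.0098)
angular accel α = (-2.9250, -1.9600, -2.6700)
new body rate ω' = (-1.5170, 0.6216, 0.8932)
q⊗(0,ω) = (0.9899498, 0.9899498, -1.2020819, -0.2121321)
updated quaternion q' = (-0.6868, 0.7264, -0.0240, -0.0042)

p' = (2.0640, 0.4520, 0.4080)
q' = (-0.6868, 0.7264, -0.0240, -0.0042)
v' = (1.6240, -1.1400, 0.2780)
ω' = (-1.5170, 0.6216, 0.8932)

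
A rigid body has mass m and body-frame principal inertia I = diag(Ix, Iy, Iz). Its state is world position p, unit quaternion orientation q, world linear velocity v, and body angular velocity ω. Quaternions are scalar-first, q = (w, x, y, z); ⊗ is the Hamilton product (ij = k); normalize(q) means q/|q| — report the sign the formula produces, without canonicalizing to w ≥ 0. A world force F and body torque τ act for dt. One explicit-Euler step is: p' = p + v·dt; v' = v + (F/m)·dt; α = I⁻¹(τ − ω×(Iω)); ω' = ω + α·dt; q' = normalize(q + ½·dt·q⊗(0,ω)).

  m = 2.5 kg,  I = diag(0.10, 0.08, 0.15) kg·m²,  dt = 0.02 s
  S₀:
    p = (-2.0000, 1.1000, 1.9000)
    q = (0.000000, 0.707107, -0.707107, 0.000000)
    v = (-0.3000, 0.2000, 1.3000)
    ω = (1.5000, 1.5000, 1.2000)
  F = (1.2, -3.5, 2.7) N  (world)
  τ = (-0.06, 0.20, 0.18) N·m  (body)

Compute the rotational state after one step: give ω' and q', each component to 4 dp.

ω' = (1.4628, 1.5725, 1.2300)
q' = (0.0000, 0.6984, -0.7154, 0.0212)

α = I⁻¹(τ − ω×Iω) = (-1.8600, 3.6250, 1.5000)
ω' = ω + α·dt = (1.4628, 1.5725, 1.2300)
Hamilton product q⊗(0,ω) = (0.0000000, -0.8485284, -0.8485284, 2.1213210)
q' = normalize(q + ½dt·q⊗(0,ω)) = (0.0000, 0.6984, -0.7154, 0.0212)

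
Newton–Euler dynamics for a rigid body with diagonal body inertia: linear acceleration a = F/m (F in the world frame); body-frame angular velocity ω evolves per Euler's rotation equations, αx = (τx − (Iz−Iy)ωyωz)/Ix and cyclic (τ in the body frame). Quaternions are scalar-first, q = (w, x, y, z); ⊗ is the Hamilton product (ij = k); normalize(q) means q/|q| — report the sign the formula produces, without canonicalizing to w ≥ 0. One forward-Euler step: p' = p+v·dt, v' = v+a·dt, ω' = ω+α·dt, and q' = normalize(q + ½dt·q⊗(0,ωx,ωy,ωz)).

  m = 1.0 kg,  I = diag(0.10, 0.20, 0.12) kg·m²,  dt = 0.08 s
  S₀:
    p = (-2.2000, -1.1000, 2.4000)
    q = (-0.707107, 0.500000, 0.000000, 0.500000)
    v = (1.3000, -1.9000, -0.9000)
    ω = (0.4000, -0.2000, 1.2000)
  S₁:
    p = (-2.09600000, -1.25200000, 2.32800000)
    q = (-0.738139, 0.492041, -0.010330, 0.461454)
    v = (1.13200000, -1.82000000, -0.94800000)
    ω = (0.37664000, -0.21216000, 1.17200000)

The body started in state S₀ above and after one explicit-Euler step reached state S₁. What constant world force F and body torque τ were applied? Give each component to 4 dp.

F = (-2.1000, 1.0000, -0.6000)
τ = (-0.0100, -0.0400, -0.0500)

Δω = ω₁−ω₀ = (-0.02336000, -0.01216000, -0.02800000)
ω₀×(Iω₀) = (0.0192, -0.0096, -0.0080)
I·α + gyro = (-0.0100, -0.0400, -0.0500)
Δv = v₁−v₀ = (-0.16800000, 0.08000000, -0.04800000)
m·(v₁−v₀)/dt = (-2.1000, 1.0000, -0.6000)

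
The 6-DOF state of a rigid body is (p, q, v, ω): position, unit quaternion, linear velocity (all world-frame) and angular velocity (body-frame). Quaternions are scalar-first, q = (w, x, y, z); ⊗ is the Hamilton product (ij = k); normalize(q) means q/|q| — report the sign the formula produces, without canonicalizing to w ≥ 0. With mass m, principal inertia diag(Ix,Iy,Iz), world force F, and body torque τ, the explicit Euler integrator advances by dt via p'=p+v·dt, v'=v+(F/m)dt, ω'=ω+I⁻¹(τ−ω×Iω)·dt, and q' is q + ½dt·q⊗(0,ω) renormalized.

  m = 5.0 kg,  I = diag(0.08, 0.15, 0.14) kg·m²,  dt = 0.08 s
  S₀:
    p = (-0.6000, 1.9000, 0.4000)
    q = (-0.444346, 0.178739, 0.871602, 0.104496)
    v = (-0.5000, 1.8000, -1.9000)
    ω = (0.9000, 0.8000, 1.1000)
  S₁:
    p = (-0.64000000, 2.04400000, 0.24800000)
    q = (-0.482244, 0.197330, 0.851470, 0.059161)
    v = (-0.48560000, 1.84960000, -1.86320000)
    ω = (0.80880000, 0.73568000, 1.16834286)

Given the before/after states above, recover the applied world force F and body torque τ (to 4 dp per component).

F = (0.9000, 3.1000, 2.3000)
τ = (-0.1000, -0.1800, 0.1700)

Δv = v₁−v₀ = (0.01440000, 0.04960000, 0.03680000)
F = m·Δv/dt = (0.9000, 3.1000, 2.3000)
rate change Δω = (-0.09120000, -0.06432000, 0.06834286)
τ = I·(Δω/dt) + ω₀×(Iω₀) = (-0.1000, -0.1800, 0.1700)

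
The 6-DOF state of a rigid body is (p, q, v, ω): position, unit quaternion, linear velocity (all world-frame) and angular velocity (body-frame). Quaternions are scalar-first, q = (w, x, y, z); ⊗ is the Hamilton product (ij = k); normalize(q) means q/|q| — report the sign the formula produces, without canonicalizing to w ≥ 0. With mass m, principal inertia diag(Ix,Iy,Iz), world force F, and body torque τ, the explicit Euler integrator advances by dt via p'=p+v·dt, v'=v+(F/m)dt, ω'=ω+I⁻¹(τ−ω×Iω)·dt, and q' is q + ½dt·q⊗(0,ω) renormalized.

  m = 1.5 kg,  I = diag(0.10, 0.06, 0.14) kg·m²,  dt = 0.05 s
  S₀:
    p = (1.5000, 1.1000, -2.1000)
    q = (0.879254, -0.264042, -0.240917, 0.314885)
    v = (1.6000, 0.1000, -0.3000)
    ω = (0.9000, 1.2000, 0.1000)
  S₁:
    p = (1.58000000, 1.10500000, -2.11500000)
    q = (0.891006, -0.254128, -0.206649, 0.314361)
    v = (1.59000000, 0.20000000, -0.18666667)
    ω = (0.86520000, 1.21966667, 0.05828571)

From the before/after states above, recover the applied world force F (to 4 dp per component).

F = (-0.3000, 3.0000, 3.4000)

v₁ − v₀ = (-0.01000000, 0.10000000, 0.11333333)
m·(v₁−v₀)/dt = (-0.3000, 3.0000, 3.4000)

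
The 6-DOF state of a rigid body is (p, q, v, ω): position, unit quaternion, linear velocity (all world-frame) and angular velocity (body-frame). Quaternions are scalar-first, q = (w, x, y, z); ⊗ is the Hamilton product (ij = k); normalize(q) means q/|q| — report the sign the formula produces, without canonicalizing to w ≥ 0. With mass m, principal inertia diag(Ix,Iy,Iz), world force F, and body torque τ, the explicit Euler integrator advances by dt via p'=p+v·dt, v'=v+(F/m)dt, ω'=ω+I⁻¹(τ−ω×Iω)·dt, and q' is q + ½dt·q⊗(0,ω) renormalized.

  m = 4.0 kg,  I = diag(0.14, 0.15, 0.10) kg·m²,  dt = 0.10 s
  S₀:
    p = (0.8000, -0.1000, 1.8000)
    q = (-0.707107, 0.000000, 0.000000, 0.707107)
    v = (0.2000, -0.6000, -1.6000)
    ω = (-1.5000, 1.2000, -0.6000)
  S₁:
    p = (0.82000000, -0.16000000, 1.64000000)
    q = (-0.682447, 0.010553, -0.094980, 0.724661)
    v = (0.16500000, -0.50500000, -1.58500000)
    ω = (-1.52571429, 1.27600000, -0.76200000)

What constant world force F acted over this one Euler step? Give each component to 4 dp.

F = (-1.4000, 3.8000, 0.6000)

velocity change Δv = (-0.03500000, 0.09500000, 0.01500000)
applied force F = (-1.4000, 3.8000, 0.6000)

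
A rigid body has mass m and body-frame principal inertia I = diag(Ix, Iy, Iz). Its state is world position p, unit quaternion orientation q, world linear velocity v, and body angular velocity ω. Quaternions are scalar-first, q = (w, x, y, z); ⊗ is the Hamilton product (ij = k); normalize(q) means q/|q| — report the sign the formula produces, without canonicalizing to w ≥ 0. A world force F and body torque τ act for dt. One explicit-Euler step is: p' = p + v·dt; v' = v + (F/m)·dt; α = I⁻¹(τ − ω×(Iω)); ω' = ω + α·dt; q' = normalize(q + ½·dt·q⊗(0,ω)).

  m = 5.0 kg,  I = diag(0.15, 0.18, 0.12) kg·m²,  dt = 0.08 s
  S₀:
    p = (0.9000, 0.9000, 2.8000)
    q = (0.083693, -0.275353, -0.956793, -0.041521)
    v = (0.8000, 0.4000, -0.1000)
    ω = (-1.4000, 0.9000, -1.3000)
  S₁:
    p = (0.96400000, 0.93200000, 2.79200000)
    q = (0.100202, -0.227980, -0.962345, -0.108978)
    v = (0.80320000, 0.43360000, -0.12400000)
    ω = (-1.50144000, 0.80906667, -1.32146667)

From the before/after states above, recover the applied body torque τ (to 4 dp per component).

τ = (-0.1200, -0.1500, -0.0700)

Δω = ω₁−ω₀ = (-0.10144000, -0.09093333, -0.02146667)
ω₀×(Iω₀) = (0.0702, 0.0546, -0.0378)
τ = I·(Δω/dt) + ω₀×(Iω₀) = (-0.1200, -0.1500, -0.0700)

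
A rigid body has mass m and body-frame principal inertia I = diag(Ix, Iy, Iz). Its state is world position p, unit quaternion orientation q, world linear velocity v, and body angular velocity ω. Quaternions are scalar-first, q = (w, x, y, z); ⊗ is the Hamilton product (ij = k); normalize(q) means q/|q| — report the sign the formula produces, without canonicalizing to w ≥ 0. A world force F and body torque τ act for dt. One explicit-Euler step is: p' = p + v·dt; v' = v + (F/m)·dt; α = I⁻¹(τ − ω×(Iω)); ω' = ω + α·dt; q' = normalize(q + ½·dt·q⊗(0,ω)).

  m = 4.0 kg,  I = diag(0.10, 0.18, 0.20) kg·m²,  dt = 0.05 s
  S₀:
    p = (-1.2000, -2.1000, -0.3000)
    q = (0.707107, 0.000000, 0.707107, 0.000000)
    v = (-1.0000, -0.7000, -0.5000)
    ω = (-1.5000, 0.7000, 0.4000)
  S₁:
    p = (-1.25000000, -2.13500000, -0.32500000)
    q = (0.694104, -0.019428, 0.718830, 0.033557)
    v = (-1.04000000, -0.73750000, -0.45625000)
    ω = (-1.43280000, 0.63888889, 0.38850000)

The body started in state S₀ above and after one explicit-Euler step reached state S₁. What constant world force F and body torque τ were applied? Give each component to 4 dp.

ω₁ − ω₀ = (0.06720000, -0.06111111, -0.01150000)
precession coupling = (0.0056, 0.0600, -0.0840)
applied torque τ = (0.1400, -0.1600, -0.1300)
v₁ − v₀ = (-0.04000000, -0.03750000, 0.04375000)
F = m·Δv/dt = (-3.2000, -3.0000, 3.5000)

F = (-3.2000, -3.0000, 3.5000)
τ = (0.1400, -0.1600, -0.1300)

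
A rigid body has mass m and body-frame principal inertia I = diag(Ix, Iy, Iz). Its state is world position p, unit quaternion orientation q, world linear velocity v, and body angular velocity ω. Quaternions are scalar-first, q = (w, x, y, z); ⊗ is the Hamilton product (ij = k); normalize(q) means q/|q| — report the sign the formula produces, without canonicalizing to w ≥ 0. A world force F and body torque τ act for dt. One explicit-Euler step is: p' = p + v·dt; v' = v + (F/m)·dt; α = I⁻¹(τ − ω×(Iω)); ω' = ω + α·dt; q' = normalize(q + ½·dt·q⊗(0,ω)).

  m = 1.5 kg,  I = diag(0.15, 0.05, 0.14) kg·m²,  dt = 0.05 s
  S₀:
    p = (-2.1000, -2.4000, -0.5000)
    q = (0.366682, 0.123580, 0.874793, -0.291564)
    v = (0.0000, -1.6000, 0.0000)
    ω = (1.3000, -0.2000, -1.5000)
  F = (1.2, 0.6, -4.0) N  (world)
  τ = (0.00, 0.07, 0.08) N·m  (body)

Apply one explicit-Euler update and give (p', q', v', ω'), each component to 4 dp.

p' = (-2.1000, -2.4800, -0.5000)
q' = (0.3557, 0.1011, 0.8670, -0.3339)
v' = (0.0400, -1.5800, -0.1333)
ω' = (1.2910, -0.1105, -1.4807)

a = (0.8000, 0.4000, -2.6667)
p + v·dt = (-2.1000, -2.4800, -0.5000)
new velocity v' = (0.0400, -1.5800, -0.1333)
α = I⁻¹(τ − ω×Iω) = (-0.1800, 1.7900, 0.3857)
ω' = ω + α·dt = (1.2910, -0.1105, -1.4807)
Hamilton product q⊗(0,ω) = (-0.4230414, -0.8938157, -0.2669996, -1.7119699)
q' = normalize(q + ½dt·q⊗(0,ω)) = (0.3557, 0.1011, 0.8670, -0.3339)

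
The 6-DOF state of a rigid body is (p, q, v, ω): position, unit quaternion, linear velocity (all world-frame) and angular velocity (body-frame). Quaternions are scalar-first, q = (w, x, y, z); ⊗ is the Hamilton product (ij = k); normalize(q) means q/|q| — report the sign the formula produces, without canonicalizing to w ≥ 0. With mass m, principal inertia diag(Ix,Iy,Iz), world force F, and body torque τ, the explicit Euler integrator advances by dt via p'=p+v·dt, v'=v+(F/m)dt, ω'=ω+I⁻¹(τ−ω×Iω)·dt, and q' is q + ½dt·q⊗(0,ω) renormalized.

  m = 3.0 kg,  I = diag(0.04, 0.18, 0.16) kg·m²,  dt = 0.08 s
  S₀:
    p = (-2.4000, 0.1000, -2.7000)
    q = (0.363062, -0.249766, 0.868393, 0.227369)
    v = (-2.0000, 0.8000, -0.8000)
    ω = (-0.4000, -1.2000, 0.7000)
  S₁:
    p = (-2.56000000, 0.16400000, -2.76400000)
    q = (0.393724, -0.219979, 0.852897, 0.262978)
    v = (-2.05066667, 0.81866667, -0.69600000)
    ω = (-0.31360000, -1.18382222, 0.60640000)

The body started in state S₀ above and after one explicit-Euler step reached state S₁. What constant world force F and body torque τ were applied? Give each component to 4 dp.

F = (-1.9000, 0.7000, 3.9000)
τ = (0.0600, 0.0700, -0.1200)

Δv = v₁−v₀ = (-0.05066667, 0.01866667, 0.10400000)
applied force F = (-1.9000, 0.7000, 3.9000)
Δω = ω₁−ω₀ = (0.08640000, 0.01617778, -0.09360000)
gyro term ω₀×Iω₀ = (0.0168, 0.0336, 0.0672)
applied torque τ = (0.0600, 0.0700, -0.1200)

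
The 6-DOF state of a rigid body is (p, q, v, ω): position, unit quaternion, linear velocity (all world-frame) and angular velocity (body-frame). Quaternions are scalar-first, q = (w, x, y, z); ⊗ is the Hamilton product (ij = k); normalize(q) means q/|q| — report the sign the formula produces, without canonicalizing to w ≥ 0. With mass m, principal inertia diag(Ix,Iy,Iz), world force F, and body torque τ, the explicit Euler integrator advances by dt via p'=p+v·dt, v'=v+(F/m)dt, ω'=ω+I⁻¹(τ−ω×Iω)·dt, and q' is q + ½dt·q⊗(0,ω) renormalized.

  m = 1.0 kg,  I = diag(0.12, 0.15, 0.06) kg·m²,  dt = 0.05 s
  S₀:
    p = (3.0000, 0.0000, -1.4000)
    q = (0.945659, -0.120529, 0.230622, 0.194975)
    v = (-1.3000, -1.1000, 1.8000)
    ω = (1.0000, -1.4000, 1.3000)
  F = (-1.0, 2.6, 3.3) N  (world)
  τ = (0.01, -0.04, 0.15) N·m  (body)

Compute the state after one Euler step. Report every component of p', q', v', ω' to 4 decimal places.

gyro term ω×Iω = (0.1638, 0.0780, -0.0420)
α = I⁻¹(τ − ω×Iω) = (-1.2817, -0.7867, 3.2000)
new body rate ω' = (0.9359, -1.4393, 1.4600)
Hamilton product q⊗(0,ω) = (0.1899323, 1.5184326, -0.9722599, 1.1674753)
q' = normalize(q + ½dt·q⊗(0,ω)) = (0.9490, -0.0824, 0.2060, 0.2238)
p' = p + v·dt = (2.9350, -0.0550, -1.3100)
v' = v + a·dt = (-1.3500, -0.9700, 1.9650)

p' = (2.9350, -0.0550, -1.3100)
q' = (0.9490, -0.0824, 0.2060, 0.2238)
v' = (-1.3500, -0.9700, 1.9650)
ω' = (0.9359, -1.4393, 1.4600)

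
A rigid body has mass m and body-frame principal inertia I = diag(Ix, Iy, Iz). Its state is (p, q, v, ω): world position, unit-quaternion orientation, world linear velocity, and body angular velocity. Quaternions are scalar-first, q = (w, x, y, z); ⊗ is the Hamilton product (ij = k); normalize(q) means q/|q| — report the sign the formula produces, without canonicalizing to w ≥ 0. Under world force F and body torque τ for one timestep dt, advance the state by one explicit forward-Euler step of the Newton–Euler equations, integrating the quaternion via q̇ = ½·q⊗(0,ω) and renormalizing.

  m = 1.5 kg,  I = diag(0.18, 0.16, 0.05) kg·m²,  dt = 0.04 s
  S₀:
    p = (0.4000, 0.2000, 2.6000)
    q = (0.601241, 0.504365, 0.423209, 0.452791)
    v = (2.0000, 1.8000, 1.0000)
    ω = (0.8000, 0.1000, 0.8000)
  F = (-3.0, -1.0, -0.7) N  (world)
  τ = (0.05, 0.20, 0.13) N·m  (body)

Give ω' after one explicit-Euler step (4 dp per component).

(τ − ω×Iω)/I = (0.3267, 0.7300, 2.6320)
ω + α·dt = (0.8131, 0.1292, 0.9053)

ω' = (0.8131, 0.1292, 0.9053)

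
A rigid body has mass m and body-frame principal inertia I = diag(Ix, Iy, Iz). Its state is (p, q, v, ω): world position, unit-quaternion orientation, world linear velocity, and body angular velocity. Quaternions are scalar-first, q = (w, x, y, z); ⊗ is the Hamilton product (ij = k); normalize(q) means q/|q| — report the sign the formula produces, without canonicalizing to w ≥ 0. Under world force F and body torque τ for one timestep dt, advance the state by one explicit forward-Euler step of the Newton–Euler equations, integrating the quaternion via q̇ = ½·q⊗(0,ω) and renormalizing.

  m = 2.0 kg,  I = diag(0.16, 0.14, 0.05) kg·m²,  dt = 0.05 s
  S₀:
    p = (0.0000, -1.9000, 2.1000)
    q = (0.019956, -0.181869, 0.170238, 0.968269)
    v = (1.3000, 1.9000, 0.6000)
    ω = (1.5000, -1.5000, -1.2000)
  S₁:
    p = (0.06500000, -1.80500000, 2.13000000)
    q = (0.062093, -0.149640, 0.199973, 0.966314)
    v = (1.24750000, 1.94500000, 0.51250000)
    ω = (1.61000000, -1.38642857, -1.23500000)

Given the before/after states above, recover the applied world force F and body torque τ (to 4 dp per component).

F = (-2.1000, 1.8000, -3.5000)
τ = (0.1900, 0.1200, 0.0100)

Δω = ω₁−ω₀ = (0.11000000, 0.11357143, -0.03500000)
gyro term ω₀×Iω₀ = (-0.1620, -0.1980, 0.0450)
τ = I·(Δω/dt) + ω₀×(Iω₀) = (0.1900, 0.1200, 0.0100)
v₁ − v₀ = (-0.05250000, 0.04500000, -0.08750000)
F = m·Δv/dt = (-2.1000, 1.8000, -3.5000)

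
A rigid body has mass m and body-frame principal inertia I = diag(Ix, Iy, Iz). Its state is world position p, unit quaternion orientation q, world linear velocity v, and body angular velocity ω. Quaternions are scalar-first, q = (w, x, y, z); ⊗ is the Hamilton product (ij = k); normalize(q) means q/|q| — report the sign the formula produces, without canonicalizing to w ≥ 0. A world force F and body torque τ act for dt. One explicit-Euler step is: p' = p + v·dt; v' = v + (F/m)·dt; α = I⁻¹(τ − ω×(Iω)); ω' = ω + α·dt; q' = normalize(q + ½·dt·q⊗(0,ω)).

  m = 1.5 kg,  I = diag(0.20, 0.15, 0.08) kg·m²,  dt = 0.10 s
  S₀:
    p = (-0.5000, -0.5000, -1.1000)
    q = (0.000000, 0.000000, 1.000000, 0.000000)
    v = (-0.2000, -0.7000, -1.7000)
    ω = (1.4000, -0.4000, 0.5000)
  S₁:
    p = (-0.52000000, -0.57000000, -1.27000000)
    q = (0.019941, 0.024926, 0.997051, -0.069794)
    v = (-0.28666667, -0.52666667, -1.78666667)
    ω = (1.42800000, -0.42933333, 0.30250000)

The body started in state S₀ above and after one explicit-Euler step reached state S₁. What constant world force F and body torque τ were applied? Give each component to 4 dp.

F = (-1.3000, 2.6000, -1.3000)
τ = (0.0700, 0.0400, -0.1300)

ω₁ − ω₀ = (0.02800000, -0.02933333, -0.19750000)
precession coupling = (0.0140, 0.0840, 0.0280)
I·α + gyro = (0.0700, 0.0400, -0.1300)
Δv = v₁−v₀ = (-0.08666667, 0.17333333, -0.08666667)
applied force F = (-1.3000, 2.6000, -1.3000)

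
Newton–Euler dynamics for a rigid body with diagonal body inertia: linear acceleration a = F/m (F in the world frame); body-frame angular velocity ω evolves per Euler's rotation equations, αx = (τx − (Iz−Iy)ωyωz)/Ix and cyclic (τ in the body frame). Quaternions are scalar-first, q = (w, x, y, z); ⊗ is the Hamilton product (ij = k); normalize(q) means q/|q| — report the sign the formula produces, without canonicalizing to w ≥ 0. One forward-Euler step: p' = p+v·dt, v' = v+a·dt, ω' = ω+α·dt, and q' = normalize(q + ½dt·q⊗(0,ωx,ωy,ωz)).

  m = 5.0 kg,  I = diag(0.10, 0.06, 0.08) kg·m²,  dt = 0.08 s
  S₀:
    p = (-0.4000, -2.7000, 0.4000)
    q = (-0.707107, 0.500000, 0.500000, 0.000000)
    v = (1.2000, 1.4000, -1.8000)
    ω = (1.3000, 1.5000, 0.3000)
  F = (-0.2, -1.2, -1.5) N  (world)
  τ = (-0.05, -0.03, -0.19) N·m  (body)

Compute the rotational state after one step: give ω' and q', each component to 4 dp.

ω' = (1.2528, 1.4496, 0.1880)
q' = (-0.7607, 0.4677, 0.4501, -0.0045)

(τ − ω×Iω)/I = (-0.5900, -0.6300, -1.4000)
ω' = ω + α·dt = (1.2528, 1.4496, 0.1880)
2q̇ = q⊗(0,ω) = (-1.4000000, -0.7692391, -1.2106605, -0.1121321)
q + ½dt·q⊗(0,ω), renormalized = (-0.7607, 0.4677, 0.4501, -0.0045)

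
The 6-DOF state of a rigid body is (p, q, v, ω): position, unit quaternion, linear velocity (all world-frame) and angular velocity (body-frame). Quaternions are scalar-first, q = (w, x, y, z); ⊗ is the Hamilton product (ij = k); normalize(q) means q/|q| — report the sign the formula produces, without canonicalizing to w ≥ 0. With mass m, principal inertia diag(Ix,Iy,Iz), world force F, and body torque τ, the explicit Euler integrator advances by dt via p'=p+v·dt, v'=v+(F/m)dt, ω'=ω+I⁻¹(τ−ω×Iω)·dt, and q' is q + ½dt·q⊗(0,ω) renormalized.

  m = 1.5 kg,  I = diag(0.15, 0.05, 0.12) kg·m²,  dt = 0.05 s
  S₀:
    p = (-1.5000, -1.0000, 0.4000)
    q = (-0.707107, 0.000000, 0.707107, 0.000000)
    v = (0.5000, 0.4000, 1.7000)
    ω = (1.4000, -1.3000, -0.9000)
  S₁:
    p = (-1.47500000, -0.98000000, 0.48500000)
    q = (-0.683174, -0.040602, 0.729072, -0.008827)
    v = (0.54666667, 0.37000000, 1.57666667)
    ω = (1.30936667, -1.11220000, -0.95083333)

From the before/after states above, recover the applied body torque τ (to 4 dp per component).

τ = (-0.1900, 0.1500, 0.0600)

rate change Δω = (-0.09063333, 0.18780000, -0.05083333)
precession coupling = (0.0819, -0.0378, 0.1820)
applied torque τ = (-0.1900, 0.1500, 0.0600)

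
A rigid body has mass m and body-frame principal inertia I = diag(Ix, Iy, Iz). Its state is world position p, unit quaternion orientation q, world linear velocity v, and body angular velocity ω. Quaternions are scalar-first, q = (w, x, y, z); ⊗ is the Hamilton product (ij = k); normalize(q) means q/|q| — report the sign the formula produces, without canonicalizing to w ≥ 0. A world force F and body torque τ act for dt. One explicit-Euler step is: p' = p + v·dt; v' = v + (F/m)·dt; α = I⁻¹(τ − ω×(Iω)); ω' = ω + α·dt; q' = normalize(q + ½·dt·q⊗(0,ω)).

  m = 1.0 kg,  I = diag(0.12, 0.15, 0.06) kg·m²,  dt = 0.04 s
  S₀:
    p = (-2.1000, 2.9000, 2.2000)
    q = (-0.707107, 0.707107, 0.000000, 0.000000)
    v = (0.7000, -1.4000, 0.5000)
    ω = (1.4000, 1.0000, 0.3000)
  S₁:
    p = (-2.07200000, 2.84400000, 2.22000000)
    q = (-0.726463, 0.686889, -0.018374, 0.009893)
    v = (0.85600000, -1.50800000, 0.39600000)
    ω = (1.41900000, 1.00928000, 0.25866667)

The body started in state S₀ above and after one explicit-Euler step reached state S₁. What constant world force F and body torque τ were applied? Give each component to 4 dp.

ω₁ − ω₀ = (0.01900000, 0.00928000, -0.04133333)
ω₀×(Iω₀) = (-0.0270, 0.0252, 0.0420)
I·α + gyro = (0.0300, 0.0600, -0.0200)
velocity change Δv = (0.15600000, -0.10800000, -0.10400000)
applied force F = (3.9000, -2.7000, -2.6000)

F = (3.9000, -2.7000, -2.6000)
τ = (0.0300, 0.0600, -0.0200)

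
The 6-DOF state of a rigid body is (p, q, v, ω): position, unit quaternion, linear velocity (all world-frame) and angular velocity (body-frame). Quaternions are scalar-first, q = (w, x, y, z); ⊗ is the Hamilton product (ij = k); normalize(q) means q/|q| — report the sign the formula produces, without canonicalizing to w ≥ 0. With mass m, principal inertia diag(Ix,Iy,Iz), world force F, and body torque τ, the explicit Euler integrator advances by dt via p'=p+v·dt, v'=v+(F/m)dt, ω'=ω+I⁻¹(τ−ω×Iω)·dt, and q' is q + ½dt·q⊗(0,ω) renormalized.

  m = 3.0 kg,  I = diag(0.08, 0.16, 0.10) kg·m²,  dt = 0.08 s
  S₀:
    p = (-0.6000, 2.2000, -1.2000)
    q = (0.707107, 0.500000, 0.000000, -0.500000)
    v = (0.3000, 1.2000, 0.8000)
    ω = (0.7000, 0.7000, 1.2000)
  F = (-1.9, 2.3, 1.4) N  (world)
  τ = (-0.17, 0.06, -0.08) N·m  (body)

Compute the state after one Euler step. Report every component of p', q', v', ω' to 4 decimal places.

ω×(Iω) gyroscopic = (-0.0504, -0.0168, 0.0392)
angular accel α = (-1.4950, 0.4800, -1.1920)
new body rate ω' = (0.5804, 0.7384, 1.1046)
Hamilton product q⊗(0,ω) = (0.2500000, 0.8449749, -0.4550251, 1.1985284)
updated quaternion q' = (0.7157, 0.5328, -0.0182, -0.4512)
p' = p + v·dt = (-0.5760, 2.2960, -1.1360)
v + (F/m)dt = (0.2493, 1.2613, 0.8373)

p' = (-0.5760, 2.2960, -1.1360)
q' = (0.7157, 0.5328, -0.0182, -0.4512)
v' = (0.2493, 1.2613, 0.8373)
ω' = (0.5804, 0.7384, 1.1046)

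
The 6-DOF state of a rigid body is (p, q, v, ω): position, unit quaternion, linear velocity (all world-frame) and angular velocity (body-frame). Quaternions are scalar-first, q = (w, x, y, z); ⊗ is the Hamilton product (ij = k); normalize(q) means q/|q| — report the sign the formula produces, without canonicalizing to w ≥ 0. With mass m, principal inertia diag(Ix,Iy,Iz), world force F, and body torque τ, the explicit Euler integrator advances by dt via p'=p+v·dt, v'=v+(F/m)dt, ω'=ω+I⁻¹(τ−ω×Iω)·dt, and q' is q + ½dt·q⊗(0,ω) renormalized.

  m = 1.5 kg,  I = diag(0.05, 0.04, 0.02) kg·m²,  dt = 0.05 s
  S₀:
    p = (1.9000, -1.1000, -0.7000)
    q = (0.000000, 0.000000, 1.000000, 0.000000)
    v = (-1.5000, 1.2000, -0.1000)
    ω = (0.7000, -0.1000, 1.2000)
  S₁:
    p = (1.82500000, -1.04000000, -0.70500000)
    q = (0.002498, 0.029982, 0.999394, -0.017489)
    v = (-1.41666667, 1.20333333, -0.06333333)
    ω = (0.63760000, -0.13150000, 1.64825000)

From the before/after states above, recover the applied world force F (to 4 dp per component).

F = (2.5000, 0.1000, 1.1000)

v₁ − v₀ = (0.08333333, 0.00333333, 0.03666667)
applied force F = (2.5000, 0.1000, 1.1000)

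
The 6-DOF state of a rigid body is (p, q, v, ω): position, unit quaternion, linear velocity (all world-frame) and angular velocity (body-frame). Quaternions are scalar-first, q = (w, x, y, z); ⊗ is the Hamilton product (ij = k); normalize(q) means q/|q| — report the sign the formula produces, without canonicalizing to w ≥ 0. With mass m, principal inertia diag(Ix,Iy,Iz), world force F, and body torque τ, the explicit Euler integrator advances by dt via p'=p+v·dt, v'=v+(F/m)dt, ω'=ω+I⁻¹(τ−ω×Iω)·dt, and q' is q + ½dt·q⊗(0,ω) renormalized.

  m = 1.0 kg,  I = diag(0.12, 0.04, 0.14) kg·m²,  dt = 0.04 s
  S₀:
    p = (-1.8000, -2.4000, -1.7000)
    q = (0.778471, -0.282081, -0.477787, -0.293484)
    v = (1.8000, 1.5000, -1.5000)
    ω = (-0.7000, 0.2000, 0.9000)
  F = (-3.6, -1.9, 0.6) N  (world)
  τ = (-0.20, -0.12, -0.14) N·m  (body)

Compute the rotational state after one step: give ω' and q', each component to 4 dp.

(τ − ω×Iω)/I = (-1.8167, -3.3150, -1.0800)
ω' = ω + α·dt = (-0.7727, 0.0674, 0.8568)
2q̇ = q⊗(0,ω) = (0.1622363, -0.9162412, 0.6150059, 0.3097568)
q + ½dt·q⊗(0,ω), renormalized = (0.7815, -0.3003, -0.4654, -0.2872)

ω' = (-0.7727, 0.0674, 0.8568)
q' = (0.7815, -0.3003, -0.4654, -0.2872)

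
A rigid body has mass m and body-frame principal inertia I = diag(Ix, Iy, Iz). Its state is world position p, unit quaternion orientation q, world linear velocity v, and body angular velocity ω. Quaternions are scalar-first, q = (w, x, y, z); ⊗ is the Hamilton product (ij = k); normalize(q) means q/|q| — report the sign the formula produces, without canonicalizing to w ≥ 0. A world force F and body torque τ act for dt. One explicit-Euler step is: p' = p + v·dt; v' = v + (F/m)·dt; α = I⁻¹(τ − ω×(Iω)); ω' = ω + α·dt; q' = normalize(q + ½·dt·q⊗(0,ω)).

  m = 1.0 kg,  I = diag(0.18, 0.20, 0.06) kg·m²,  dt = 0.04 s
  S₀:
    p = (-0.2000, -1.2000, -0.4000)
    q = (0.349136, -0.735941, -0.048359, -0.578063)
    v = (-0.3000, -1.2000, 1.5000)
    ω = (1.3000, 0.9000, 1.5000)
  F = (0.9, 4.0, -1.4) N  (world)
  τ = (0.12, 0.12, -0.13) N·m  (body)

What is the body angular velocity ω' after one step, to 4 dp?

ω' = (1.3687, 0.8772, 1.3977)

ω×(Iω) gyroscopic = (-0.1890, 0.2340, 0.0234)
α = I⁻¹(τ − ω×Iω) = (1.7167, -0.5700, -2.5567)
ω' = ω + α·dt = (1.3687, 0.8772, 1.3977)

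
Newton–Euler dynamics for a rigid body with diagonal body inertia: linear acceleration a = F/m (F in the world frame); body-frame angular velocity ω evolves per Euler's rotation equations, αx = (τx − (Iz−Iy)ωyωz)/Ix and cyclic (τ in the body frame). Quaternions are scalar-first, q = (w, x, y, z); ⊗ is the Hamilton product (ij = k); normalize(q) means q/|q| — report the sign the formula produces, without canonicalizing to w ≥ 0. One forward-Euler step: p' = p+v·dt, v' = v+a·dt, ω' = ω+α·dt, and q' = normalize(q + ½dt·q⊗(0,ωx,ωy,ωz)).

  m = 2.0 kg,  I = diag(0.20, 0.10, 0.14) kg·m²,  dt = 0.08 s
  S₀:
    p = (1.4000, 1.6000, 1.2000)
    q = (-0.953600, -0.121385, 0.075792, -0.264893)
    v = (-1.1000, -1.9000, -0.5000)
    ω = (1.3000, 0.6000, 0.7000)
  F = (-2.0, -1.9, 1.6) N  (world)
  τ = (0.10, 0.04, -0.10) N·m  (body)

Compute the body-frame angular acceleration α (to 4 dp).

gyro term ω×Iω = (0.0168, 0.0546, -0.0780)
(τ − ω×Iω)/I = (0.4160, -0.1460, -0.1571)

α = (0.4160, -0.1460, -0.1571)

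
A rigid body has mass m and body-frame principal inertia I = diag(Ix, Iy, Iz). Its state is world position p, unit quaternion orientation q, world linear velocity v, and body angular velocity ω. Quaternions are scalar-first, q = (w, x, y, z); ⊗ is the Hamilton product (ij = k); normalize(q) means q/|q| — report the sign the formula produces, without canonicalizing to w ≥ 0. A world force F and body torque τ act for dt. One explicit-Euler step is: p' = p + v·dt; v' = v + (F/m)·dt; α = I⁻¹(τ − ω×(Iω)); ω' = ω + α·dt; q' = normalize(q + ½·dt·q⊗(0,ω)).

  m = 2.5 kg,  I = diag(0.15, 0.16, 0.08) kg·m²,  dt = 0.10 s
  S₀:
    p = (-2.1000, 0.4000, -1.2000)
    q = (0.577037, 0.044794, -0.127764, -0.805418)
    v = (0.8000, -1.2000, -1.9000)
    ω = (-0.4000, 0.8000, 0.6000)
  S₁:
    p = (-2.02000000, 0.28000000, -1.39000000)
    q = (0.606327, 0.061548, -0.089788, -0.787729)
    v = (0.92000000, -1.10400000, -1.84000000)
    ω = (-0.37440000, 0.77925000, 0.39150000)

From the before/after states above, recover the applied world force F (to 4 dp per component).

v₁ − v₀ = (0.12000000, 0.09600000, 0.06000000)
F = m·Δv/dt = (3.0000, 2.4000, 1.5000)

F = (3.0000, 2.4000, 1.5000)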